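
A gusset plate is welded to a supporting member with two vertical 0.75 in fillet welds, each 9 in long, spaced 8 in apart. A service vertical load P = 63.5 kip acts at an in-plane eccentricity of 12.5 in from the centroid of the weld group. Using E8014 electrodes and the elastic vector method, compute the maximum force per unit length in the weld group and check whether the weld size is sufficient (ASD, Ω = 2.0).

E80XX → F_EXX = 80 ksi.
Total weld length L_w = 18 in. Treat welds as unit-width lines.
Polar moment about centroid: J = 2[d³/12 + d(b/2)²] = 2[9³/12 + 9×4²] = 409.5 in³.
Direct shear f_v = P/L_w = 63.5 / 18 = 3.528 kip/in (vertical).
Torsion M = P·e = 63.5 × 12.5 = 793.75 kip·in.
Critical point at (x, y) = (4, 4.5) from centroid. f_tx = M·y/J = 8.723 kip/in; f_ty = M·x/J = 7.753 kip/in.
Resultant f_max = √[f_tx² + (f_v + f_ty)²] = √[8.723² + (3.528 + 7.753)²] = 14.26 kip/in.
Capacity per unit length: r_n/Ω = (1/2.0) × 0.6 × 80 × (0.707 × 0.75) = 12.73 kip/in.
14.26 > 12.73 → NOT adequate.

f_max ≈ 14.3 kip/in; NOT adequate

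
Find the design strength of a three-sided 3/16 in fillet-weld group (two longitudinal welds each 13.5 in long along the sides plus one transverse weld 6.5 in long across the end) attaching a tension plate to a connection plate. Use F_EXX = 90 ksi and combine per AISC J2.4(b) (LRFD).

φR_n ≈ 180 kips

t_e = 0.707 × 0.1875 = 0.1326 in.
R_nwl = 0.6 × 90 × 0.1326 × 27 = 193.3 kips (longitudinal, 2 welds).
R_nwt = 0.6 × 90 × 0.1326 × 6.5 = 46.53 kips (transverse, base value).
(i) R_nwl + R_nwt = 239.8 kips; (ii) 0.85 R_nwl + 1.5 R_nwt = 234.1 kips.
R_n = max = 239.8 kips [governs: (i)]; φR_n = 179.9 kips.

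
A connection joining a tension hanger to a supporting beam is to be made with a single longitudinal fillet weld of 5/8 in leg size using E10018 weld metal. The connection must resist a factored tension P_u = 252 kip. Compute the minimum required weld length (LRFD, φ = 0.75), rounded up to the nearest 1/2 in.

E100XX → F_EXX = 100 ksi.
Throat t_e = 0.707 × 0.625 = 0.4419 in.
φr_n = 0.75 × 0.6 × 100 × 0.4419 = 19.88 kip/in.
L_req = P_u / φr_n = 252 / 19.88 = 12.67 in total.
Round up → use L = 13 in.

L = 13 in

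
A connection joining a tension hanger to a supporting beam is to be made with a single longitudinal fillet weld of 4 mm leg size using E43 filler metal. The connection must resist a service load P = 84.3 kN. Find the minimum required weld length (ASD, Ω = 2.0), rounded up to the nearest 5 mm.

E43XX → F_EXX = 430 MPa.
Throat t_e = 0.707 × 4 = 2.828 mm.
r_n/Ω = (0.6 × 430 × 2.828) / 2.0 = 364.8 N/mm = 0.3648 kN/mm.
L_req = P / (r_n/Ω) = 84.3 / 0.3648 = 231.1 mm total.
Round up → use L = 235 mm.

L = 235 mm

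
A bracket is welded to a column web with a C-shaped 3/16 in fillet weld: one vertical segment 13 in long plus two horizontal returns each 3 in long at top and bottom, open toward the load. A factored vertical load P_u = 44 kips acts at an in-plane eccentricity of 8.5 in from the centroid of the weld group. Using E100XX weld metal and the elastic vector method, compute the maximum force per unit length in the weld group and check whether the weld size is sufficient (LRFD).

E100XX → F_EXX = 100 ksi.
Total weld length L_w = 19 in. Treat welds as unit-width lines.
Centroid: x̄ = 2×3×1.5 / 19 = 0.4737 in from the vertical weld.
Polar moment about centroid: J = I_x + I_y = [13³/12 + 2×3×6.5²] + [13×0.4737² + 2(3³/12 + 3×1.026²)] = 450.3 in³.
Direct shear f_v = P/L_w = 44 / 19 = 2.316 kip/in (vertical).
Torsion M = P·e = 44 × 8.5 = 374 kip·in.
Critical point at (x, y) = (2.526, 6.5) from centroid. f_tx = M·y/J = 5.398 kip/in; f_ty = M·x/J = 2.098 kip/in.
Resultant f_max = √[f_tx² + (f_v + f_ty)²] = √[5.398² + (2.316 + 2.098)²] = 6.973 kip/in.
Capacity per unit length: φr_n = 0.75 × 0.6 × 100 × (0.707 × 0.1875) = 5.965 kip/in.
6.973 > 5.965 → NOT adequate.

f_max ≈ 6.97 kip/in; NOT adequate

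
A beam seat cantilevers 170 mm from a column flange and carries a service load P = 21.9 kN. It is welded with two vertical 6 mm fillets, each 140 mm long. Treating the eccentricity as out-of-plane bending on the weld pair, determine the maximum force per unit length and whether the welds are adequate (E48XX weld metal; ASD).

E48XX → F_EXX = 480 MPa.
L_w = 2 × 140 = 280 mm; section modulus (unit throat) S = 2 × L²/6 = 6533 mm².
Direct shear f_v = P/L_w = 21.9×10³/280 = 78.21 N/mm.
Moment M = P × e = 21.9×10³ × 170 = 3723000 N·mm; bending f_b = M/S = 569.8 N/mm.
f_max = √(f_v² + f_b²) = √(78.21² + 569.8²) = 575.2 N/mm.
r_n/Ω = (1/2.0) × 0.6 × 480 × (0.707 × 6) = 610.8 N/mm → adequate.

f_max ≈ 575 N/mm; adequate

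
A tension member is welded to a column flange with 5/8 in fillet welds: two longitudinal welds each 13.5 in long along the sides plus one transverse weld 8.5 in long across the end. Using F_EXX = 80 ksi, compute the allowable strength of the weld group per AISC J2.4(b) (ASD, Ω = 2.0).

R_n/Ω ≈ 379 kip

t_e = 0.707 × 0.625 = 0.4419 in.
R_nwl = 0.6 × 80 × 0.4419 × 27 = 572.7 kip (longitudinal, 2 welds).
R_nwt = 0.6 × 80 × 0.4419 × 8.5 = 180.3 kip (transverse, base value).
(i) R_nwl + R_nwt = 753 kip; (ii) 0.85 R_nwl + 1.5 R_nwt = 757.2 kip.
R_n = max = 757.2 kip [governs: (ii)]; R_n/Ω = 378.6 kip.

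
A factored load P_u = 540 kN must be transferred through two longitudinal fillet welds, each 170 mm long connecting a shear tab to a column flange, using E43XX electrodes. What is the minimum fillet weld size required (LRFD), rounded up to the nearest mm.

E43XX → F_EXX = 430 MPa.
Total weld length L = 340 mm.
Required throat t_e = P_u / (φ × 0.6 F_EXX × L) = 540 / (0.75 × 0.6 × 430 × 340 × 10⁻³) = 8.208 mm.
Required leg w = t_e / 0.707 = 11.61 mm → use 12 mm.

w = 12 mm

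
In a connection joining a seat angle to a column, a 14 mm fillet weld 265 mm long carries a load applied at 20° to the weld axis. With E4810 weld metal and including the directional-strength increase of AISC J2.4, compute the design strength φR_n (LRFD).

φR_n ≈ 623 kN

E48XX → F_EXX = 480 MPa.
t_e = 0.707 × 14 = 9.898 mm; A_we = 9.898 × 265 = 2623 mm².
Directional factor: 1.0 + 0.5 sin^1.5(20°) = 1.1.
F_nw = 0.6 × 480 × 1.1 = 316.8 MPa.
φR_n = 0.75 × 316.8 × 2623 × 10⁻³ = 623.2 kN.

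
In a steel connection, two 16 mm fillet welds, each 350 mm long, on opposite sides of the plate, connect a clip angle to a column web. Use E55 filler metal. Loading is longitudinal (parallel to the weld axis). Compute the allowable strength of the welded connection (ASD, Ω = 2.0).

E55XX → F_EXX = 550 MPa.
Effective throat t_e = 0.707 × 16 = 11.31 mm.
Total length L = 700 mm; A_we = 11.31 × 700 = 7918 mm².
F_nw = 0.6 F_EXX = 0.6 × 550 = 330 MPa.
R_n = 330 × 7918 × 10⁻³ = 2613 kN; R_n/Ω = 2613/2.0 = 1307 kN.

R_n/Ω ≈ 1310 kN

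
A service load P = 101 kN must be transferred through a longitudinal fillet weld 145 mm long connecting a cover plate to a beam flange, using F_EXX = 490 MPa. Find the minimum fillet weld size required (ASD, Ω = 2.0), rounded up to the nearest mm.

Total weld length L = 145 mm.
Required throat t_e = P × Ω / (0.6 F_EXX × L) = 101 × 2.0 / (0.6 × 490 × 145 × 10⁻³) = 4.738 mm.
Required leg w = t_e / 0.707 = 6.702 mm → use 7 mm.

w = 7 mm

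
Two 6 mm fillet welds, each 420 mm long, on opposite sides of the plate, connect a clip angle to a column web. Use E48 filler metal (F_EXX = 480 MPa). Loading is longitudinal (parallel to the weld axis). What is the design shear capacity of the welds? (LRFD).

φR_n ≈ 770 kN

Effective throat t_e = 0.707 × 6 = 4.242 mm.
Total length L = 840 mm; A_we = 4.242 × 840 = 3563 mm².
F_nw = 0.6 F_EXX = 0.6 × 480 = 288 MPa.
φR_n = 0.75 × 288 × 3563 × 10⁻³ = 769.7 kN.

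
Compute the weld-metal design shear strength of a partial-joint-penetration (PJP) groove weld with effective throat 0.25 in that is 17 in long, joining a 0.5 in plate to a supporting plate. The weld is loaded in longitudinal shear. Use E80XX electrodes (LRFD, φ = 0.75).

φR_n ≈ 153 kip

E80XX → F_EXX = 80 ksi.
Effective throat (given) t_e = 0.25 in.
A_we = 0.25 × 17 = 4.25 in².
F_nw = 0.6 F_EXX = 48 ksi.
φR_n = 0.75 × 48 × 4.25 = 153 kip.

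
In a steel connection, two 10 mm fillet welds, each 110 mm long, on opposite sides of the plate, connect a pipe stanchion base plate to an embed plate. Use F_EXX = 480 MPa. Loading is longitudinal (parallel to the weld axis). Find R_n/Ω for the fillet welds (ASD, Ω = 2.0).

Effective throat t_e = 0.707 × 10 = 7.07 mm.
Total length L = 220 mm; A_we = 7.07 × 220 = 1555 mm².
F_nw = 0.6 F_EXX = 0.6 × 480 = 288 MPa.
R_n = 288 × 1555 × 10⁻³ = 448 kN; R_n/Ω = 448/2.0 = 224 kN.

R_n/Ω ≈ 224 kN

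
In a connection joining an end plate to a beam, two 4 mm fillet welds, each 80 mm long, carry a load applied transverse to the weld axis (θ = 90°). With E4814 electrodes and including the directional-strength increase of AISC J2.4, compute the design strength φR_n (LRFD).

φR_n ≈ 147 kN

E48XX → F_EXX = 480 MPa.
t_e = 0.707 × 4 = 2.828 mm; A_we = 2.828 × 160 = 452.5 mm².
Directional factor: 1.0 + 0.5 sin^1.5(90°) = 1.5.
F_nw = 0.6 × 480 × 1.5 = 432 MPa.
φR_n = 0.75 × 432 × 452.5 × 10⁻³ = 146.6 kN.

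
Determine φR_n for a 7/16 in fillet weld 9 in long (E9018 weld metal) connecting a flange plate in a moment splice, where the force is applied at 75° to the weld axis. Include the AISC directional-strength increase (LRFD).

φR_n ≈ 166 kips

E90XX → F_EXX = 90 ksi.
t_e = 0.707 × 0.4375 = 0.3093 in; A_we = 0.3093 × 9 = 2.784 in².
Directional factor: 1.0 + 0.5 sin^1.5(75°) = 1.475.
F_nw = 0.6 × 90 × 1.475 = 79.63 ksi.
φR_n = 0.75 × 79.63 × 2.784 = 166.3 kips.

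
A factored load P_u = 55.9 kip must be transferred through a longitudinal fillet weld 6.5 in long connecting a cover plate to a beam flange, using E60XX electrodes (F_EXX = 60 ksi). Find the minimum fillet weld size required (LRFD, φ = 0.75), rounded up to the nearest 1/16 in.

w = 1/2 in

Total weld length L = 6.5 in.
Required throat t_e = P_u / (φ × 0.6 F_EXX × L) = 55.9 / (0.75 × 0.6 × 60 × 6.5) = 0.3185 in.
Required leg w = t_e / 0.707 = 0.4505 in → use 1/2 in.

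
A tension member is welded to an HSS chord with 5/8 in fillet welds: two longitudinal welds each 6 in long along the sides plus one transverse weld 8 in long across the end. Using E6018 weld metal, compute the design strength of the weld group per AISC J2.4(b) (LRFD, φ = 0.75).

E60XX → F_EXX = 60 ksi.
t_e = 0.707 × 0.625 = 0.4419 in.
R_nwl = 0.6 × 60 × 0.4419 × 12 = 190.9 kip (longitudinal, 2 welds).
R_nwt = 0.6 × 60 × 0.4419 × 8 = 127.3 kip (transverse, base value).
(i) R_nwl + R_nwt = 318.1 kip; (ii) 0.85 R_nwl + 1.5 R_nwt = 353.1 kip.
R_n = max = 353.1 kip [governs: (ii)]; φR_n = 264.9 kip.

φR_n ≈ 265 kip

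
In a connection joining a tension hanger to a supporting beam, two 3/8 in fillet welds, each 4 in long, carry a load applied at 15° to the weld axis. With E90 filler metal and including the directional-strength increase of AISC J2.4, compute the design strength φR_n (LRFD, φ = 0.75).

φR_n ≈ 91.6 kip

E90XX → F_EXX = 90 ksi.
t_e = 0.707 × 0.375 = 0.2651 in; A_we = 0.2651 × 8 = 2.121 in².
Directional factor: 1.0 + 0.5 sin^1.5(15°) = 1.066.
F_nw = 0.6 × 90 × 1.066 = 57.56 ksi.
φR_n = 0.75 × 57.56 × 2.121 = 91.56 kip.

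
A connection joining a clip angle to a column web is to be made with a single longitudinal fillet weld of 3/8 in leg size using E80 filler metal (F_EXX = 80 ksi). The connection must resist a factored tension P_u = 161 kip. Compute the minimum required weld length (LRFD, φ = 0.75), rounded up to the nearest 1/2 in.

Throat t_e = 0.707 × 0.375 = 0.2651 in.
φr_n = 0.75 × 0.6 × 80 × 0.2651 = 9.544 kip/in.
L_req = P_u / φr_n = 161 / 9.544 = 16.87 in total.
Round up → use L = 17 in.

L = 17 in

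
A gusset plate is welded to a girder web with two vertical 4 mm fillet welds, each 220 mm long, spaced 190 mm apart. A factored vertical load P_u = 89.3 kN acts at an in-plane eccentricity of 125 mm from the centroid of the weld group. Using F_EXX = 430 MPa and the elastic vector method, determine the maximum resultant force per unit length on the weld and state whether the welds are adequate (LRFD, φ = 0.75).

f_max ≈ 443 N/mm; adequate

Total weld length L_w = 440 mm. Treat welds as unit-width lines.
Polar moment about centroid: J = 2[d³/12 + d(b/2)²] = 2[220³/12 + 220×95²] = 5746000 mm³.
Direct shear f_v = P/L_w = 89.3×10³ / 440 = 203 N/mm (vertical).
Torsion M = P·e = 89.3×10³ × 125 = 11162000 N·mm.
Critical point at (x, y) = (95, 110) from centroid. f_tx = M·y/J = 213.7 N/mm; f_ty = M·x/J = 184.6 N/mm.
Resultant f_max = √[f_tx² + (f_v + f_ty)²] = √[213.7² + (203 + 184.6)²] = 442.5 N/mm.
Capacity per unit length: φr_n = 0.75 × 0.6 × 430 × (0.707 × 4) = 547.2 N/mm.
442.5 ≤ 547.2 → adequate.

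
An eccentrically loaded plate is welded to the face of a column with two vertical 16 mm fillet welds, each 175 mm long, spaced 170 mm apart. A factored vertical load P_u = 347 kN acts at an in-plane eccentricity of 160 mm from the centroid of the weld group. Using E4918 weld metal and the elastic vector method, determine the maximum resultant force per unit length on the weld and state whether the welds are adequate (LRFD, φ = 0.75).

f_max ≈ 2760 N/mm; NOT adequate

E49XX → F_EXX = 490 MPa.
Total weld length L_w = 350 mm. Treat welds as unit-width lines.
Polar moment about centroid: J = 2[d³/12 + d(b/2)²] = 2[175³/12 + 175×85²] = 3422000 mm³.
Direct shear f_v = P/L_w = 347×10³ / 350 = 991.4 N/mm (vertical).
Torsion M = P·e = 347×10³ × 160 = 55520000 N·mm.
Critical point at (x, y) = (85, 87.5) from centroid. f_tx = M·y/J = 1420 N/mm; f_ty = M·x/J = 1379 N/mm.
Resultant f_max = √[f_tx² + (f_v + f_ty)²] = √[1420² + (991.4 + 1379)²] = 2763 N/mm.
Capacity per unit length: φr_n = 0.75 × 0.6 × 490 × (0.707 × 16) = 2494 N/mm.
2763 > 2494 → NOT adequate.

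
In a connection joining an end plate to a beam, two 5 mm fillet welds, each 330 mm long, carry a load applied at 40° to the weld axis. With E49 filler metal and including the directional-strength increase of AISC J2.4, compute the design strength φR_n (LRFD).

φR_n ≈ 647 kN

E49XX → F_EXX = 490 MPa.
t_e = 0.707 × 5 = 3.535 mm; A_we = 3.535 × 660 = 2333 mm².
Directional factor: 1.0 + 0.5 sin^1.5(40°) = 1.258.
F_nw = 0.6 × 490 × 1.258 = 369.8 MPa.
φR_n = 0.75 × 369.8 × 2333 × 10⁻³ = 647 kN.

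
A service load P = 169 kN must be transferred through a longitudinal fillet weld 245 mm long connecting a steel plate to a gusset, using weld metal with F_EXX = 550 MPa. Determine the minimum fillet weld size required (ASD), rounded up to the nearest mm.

Total weld length L = 245 mm.
Required throat t_e = P × Ω / (0.6 F_EXX × L) = 169 × 2.0 / (0.6 × 550 × 245 × 10⁻³) = 4.181 mm.
Required leg w = t_e / 0.707 = 5.913 mm → use 6 mm.

w = 6 mm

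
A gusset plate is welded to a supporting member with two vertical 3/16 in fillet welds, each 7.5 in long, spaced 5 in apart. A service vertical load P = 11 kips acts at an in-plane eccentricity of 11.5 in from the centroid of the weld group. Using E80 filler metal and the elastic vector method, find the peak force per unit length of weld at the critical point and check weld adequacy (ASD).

f_max ≈ 3.93 kip/in; NOT adequate

E80XX → F_EXX = 80 ksi.
Total weld length L_w = 15 in. Treat welds as unit-width lines.
Polar moment about centroid: J = 2[d³/12 + d(b/2)²] = 2[7.5³/12 + 7.5×2.5²] = 164.1 in³.
Direct shear f_v = P/L_w = 11 / 15 = 0.7333 kip/in (vertical).
Torsion M = P·e = 11 × 11.5 = 126.5 kip·in.
Critical point at (x, y) = (2.5, 3.75) from centroid. f_tx = M·y/J = 2.891 kip/in; f_ty = M·x/J = 1.928 kip/in.
Resultant f_max = √[f_tx² + (f_v + f_ty)²] = √[2.891² + (0.7333 + 1.928)²] = 3.93 kip/in.
Capacity per unit length: r_n/Ω = (1/2.0) × 0.6 × 80 × (0.707 × 0.1875) = 3.181 kip/in.
3.93 > 3.181 → NOT adequate.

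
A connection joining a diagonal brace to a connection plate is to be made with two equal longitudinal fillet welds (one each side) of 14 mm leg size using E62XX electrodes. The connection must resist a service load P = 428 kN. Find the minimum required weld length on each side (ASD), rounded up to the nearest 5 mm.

E62XX → F_EXX = 620 MPa.
Throat t_e = 0.707 × 14 = 9.898 mm.
r_n/Ω = (0.6 × 620 × 9.898) / 2.0 = 1841 N/mm = 1.841 kN/mm.
L_req = P / (r_n/Ω) = 428 / 1.841 = 232.5 mm total.
Per side: 232.5 / 2 = 116.2 mm.
Round up → use L = 120 mm on each side.

L = 120 mm on each side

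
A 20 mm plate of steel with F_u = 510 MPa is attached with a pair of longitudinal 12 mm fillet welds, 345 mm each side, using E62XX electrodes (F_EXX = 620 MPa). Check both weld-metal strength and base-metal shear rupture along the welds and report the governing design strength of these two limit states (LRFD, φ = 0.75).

t_e = 0.707 × 12 = 8.484 mm; L = 690 mm.
Weld metal: φR_n = 0.75 × 0.6 × 620 × 8.484 × 690 × 10⁻³ = 1633 kN.
Base metal (shear rupture): φR_n = 0.75 × 0.6 × 510 × 20 × 690 × 10⁻³ = 3167 kN.
Governing: weld metal.

φR_n ≈ 1630 kN (weld metal governs)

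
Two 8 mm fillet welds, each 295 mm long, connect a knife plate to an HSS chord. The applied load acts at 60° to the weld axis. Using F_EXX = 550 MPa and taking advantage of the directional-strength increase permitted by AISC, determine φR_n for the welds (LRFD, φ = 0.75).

φR_n ≈ 1160 kN

t_e = 0.707 × 8 = 5.656 mm; A_we = 5.656 × 590 = 3337 mm².
Directional factor: 1.0 + 0.5 sin^1.5(60°) = 1.403.
F_nw = 0.6 × 550 × 1.403 = 463 MPa.
φR_n = 0.75 × 463 × 3337 × 10⁻³ = 1159 kN.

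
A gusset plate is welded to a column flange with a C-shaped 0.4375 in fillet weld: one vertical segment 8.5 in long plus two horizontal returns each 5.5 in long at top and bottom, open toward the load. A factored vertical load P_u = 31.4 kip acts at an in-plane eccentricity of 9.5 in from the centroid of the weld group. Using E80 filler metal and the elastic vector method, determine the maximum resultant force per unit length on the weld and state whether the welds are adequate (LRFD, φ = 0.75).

f_max ≈ 6.71 kip/in; adequate

E80XX → F_EXX = 80 ksi.
Total weld length L_w = 19.5 in. Treat welds as unit-width lines.
Centroid: x̄ = 2×5.5×2.75 / 19.5 = 1.551 in from the vertical weld.
Polar moment about centroid: J = I_x + I_y = [8.5³/12 + 2×5.5×4.25²] + [8.5×1.551² + 2(5.5³/12 + 5.5×1.199²)] = 313.9 in³.
Direct shear f_v = P/L_w = 31.4 / 19.5 = 1.61 kip/in (vertical).
Torsion M = P·e = 31.4 × 9.5 = 298.3 kip·in.
Critical point at (x, y) = (3.949, 4.25) from centroid. f_tx = M·y/J = 4.039 kip/in; f_ty = M·x/J = 3.753 kip/in.
Resultant f_max = √[f_tx² + (f_v + f_ty)²] = √[4.039² + (1.61 + 3.753)²] = 6.714 kip/in.
Capacity per unit length: φr_n = 0.75 × 0.6 × 80 × (0.707 × 0.4375) = 11.14 kip/in.
6.714 ≤ 11.14 → adequate.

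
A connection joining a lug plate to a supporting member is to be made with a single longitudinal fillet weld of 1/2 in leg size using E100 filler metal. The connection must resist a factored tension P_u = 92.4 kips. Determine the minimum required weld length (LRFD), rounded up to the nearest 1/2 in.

L = 6 in

E100XX → F_EXX = 100 ksi.
Throat t_e = 0.707 × 0.5 = 0.3535 in.
φr_n = 0.75 × 0.6 × 100 × 0.3535 = 15.91 kips/in.
L_req = P_u / φr_n = 92.4 / 15.91 = 5.809 in total.
Round up → use L = 6 in.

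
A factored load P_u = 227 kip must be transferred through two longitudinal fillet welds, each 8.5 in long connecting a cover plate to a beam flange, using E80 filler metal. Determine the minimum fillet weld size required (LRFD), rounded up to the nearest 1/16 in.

w = 9/16 in

E80XX → F_EXX = 80 ksi.
Total weld length L = 17 in.
Required throat t_e = P_u / (φ × 0.6 F_EXX × L) = 227 / (0.75 × 0.6 × 80 × 17) = 0.3709 in.
Required leg w = t_e / 0.707 = 0.5246 in → use 9/16 in.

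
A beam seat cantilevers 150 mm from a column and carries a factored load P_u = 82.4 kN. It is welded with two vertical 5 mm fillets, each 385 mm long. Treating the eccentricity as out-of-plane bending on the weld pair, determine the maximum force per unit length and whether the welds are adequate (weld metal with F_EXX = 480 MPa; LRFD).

f_max ≈ 272 N/mm; adequate

L_w = 2 × 385 = 770 mm; section modulus (unit throat) S = 2 × L²/6 = 49410 mm².
Direct shear f_v = P/L_w = 82.4×10³/770 = 107 N/mm.
Moment M = P × e = 82.4×10³ × 150 = 12360000 N·mm; bending f_b = M/S = 250.2 N/mm.
f_max = √(f_v² + f_b²) = √(107² + 250.2²) = 272.1 N/mm.
φr_n = 0.75 × 0.6 × 480 × (0.707 × 5) = 763.6 N/mm → adequate.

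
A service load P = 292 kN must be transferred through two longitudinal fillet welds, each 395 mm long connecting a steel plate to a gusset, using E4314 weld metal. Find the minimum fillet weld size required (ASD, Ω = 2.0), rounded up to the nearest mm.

E43XX → F_EXX = 430 MPa.
Total weld length L = 790 mm.
Required throat t_e = P × Ω / (0.6 F_EXX × L) = 292 × 2.0 / (0.6 × 430 × 790 × 10⁻³) = 2.865 mm.
Required leg w = t_e / 0.707 = 4.053 mm → use 5 mm.

w = 5 mm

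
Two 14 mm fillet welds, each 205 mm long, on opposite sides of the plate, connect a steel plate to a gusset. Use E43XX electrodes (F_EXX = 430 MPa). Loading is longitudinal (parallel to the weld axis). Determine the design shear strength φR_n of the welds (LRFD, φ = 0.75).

φR_n ≈ 785 kN

Effective throat t_e = 0.707 × 14 = 9.898 mm.
Total length L = 410 mm; A_we = 9.898 × 410 = 4058 mm².
F_nw = 0.6 F_EXX = 0.6 × 430 = 258 MPa.
φR_n = 0.75 × 258 × 4058 × 10⁻³ = 785.3 kN.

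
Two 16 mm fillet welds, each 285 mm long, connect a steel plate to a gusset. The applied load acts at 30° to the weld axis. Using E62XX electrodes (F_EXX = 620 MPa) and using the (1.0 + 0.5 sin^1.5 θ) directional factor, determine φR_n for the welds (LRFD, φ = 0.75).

t_e = 0.707 × 16 = 11.31 mm; A_we = 11.31 × 570 = 6448 mm².
Directional factor: 1.0 + 0.5 sin^1.5(30°) = 1.177.
F_nw = 0.6 × 620 × 1.177 = 437.8 MPa.
φR_n = 0.75 × 437.8 × 6448 × 10⁻³ = 2117 kN.

φR_n ≈ 2120 kN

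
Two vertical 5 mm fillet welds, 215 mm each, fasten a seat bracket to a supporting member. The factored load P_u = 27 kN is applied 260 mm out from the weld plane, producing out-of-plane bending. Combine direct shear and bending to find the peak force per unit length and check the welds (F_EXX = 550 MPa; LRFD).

L_w = 2 × 215 = 430 mm; section modulus (unit throat) S = 2 × L²/6 = 15410 mm².
Direct shear f_v = P/L_w = 27×10³/430 = 62.79 N/mm.
Moment M = P × e = 27×10³ × 260 = 7020000 N·mm; bending f_b = M/S = 455.6 N/mm.
f_max = √(f_v² + f_b²) = √(62.79² + 455.6²) = 459.9 N/mm.
φr_n = 0.75 × 0.6 × 550 × (0.707 × 5) = 874.9 N/mm → adequate.

f_max ≈ 460 N/mm; adequate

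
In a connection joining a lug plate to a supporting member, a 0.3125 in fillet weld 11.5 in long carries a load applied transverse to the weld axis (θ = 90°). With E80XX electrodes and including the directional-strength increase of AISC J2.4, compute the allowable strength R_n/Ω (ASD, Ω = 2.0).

R_n/Ω ≈ 91.5 kip

E80XX → F_EXX = 80 ksi.
t_e = 0.707 × 0.3125 = 0.2209 in; A_we = 0.2209 × 11.5 = 2.541 in².
Directional factor: 1.0 + 0.5 sin^1.5(90°) = 1.5.
F_nw = 0.6 × 80 × 1.5 = 72 ksi.
R_n/Ω = (72 × 2.541) / 2.0 = 91.47 kip.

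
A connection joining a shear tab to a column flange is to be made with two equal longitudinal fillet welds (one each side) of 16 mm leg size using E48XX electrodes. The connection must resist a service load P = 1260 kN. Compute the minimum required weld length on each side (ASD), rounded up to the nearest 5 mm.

E48XX → F_EXX = 480 MPa.
Throat t_e = 0.707 × 16 = 11.31 mm.
r_n/Ω = (0.6 × 480 × 11.31) / 2.0 = 1629 N/mm = 1.629 kN/mm.
L_req = P / (r_n/Ω) = 1260 / 1.629 = 773.5 mm total.
Per side: 773.5 / 2 = 386.8 mm.
Round up → use L = 390 mm on each side.

L = 390 mm on each side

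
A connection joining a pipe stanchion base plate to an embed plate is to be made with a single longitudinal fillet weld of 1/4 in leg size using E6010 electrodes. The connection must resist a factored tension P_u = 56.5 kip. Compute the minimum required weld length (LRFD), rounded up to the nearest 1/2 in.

E60XX → F_EXX = 60 ksi.
Throat t_e = 0.707 × 0.25 = 0.1767 in.
φr_n = 0.75 × 0.6 × 60 × 0.1767 = 4.772 kip/in.
L_req = P_u / φr_n = 56.5 / 4.772 = 11.84 in total.
Round up → use L = 12 in.

L = 12 in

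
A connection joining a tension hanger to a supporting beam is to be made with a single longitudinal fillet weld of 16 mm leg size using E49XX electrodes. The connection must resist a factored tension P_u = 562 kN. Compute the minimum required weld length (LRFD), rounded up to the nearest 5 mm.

E49XX → F_EXX = 490 MPa.
Throat t_e = 0.707 × 16 = 11.31 mm.
φr_n = 0.75 × 0.6 × 490 × 11.31 × 10⁻³ = 2.494 kN/mm.
L_req = P_u / φr_n = 562 / 2.494 = 225.3 mm total.
Round up → use L = 230 mm.

L = 230 mm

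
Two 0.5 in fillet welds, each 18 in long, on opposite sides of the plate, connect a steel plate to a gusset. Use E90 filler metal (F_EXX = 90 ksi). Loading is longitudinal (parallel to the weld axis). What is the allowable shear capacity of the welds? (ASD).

Effective throat t_e = 0.707 × 0.5 = 0.3535 in.
Total length L = 36 in; A_we = 0.3535 × 36 = 12.73 in².
F_nw = 0.6 F_EXX = 0.6 × 90 = 54 ksi.
R_n = 54 × 12.73 = 687.2 kip; R_n/Ω = 687.2/2.0 = 343.6 kip.

R_n/Ω ≈ 344 kip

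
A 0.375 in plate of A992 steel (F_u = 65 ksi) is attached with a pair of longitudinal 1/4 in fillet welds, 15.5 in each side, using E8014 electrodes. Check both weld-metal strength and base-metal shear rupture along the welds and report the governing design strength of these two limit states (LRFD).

E80XX → F_EXX = 80 ksi.
t_e = 0.707 × 0.25 = 0.1767 in; L = 31 in.
Weld metal: φR_n = 0.75 × 0.6 × 80 × 0.1767 × 31 = 197.3 kips.
Base metal (shear rupture): φR_n = 0.75 × 0.6 × 65 × 0.375 × 31 = 340 kips.
Governing: weld metal.

φR_n ≈ 197 kips (weld metal governs)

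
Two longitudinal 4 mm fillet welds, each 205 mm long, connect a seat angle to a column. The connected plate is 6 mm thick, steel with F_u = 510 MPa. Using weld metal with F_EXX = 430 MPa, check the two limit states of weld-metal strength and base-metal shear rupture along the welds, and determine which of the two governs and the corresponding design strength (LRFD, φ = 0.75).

t_e = 0.707 × 4 = 2.828 mm; L = 410 mm.
Weld metal: φR_n = 0.75 × 0.6 × 430 × 2.828 × 410 × 10⁻³ = 224.4 kN.
Base metal (shear rupture): φR_n = 0.75 × 0.6 × 510 × 6 × 410 × 10⁻³ = 564.6 kN.
Governing: weld metal.

φR_n ≈ 224 kN (weld metal governs)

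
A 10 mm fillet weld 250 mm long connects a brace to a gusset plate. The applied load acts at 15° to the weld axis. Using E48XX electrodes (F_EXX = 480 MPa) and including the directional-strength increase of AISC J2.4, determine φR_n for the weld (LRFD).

t_e = 0.707 × 10 = 7.07 mm; A_we = 7.07 × 250 = 1767 mm².
Directional factor: 1.0 + 0.5 sin^1.5(15°) = 1.066.
F_nw = 0.6 × 480 × 1.066 = 307 MPa.
φR_n = 0.75 × 307 × 1767 × 10⁻³ = 406.9 kN.

φR_n ≈ 407 kN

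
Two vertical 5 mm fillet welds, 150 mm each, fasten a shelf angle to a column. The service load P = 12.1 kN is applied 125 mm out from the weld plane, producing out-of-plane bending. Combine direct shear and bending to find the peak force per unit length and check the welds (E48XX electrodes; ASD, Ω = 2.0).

E48XX → F_EXX = 480 MPa.
L_w = 2 × 150 = 300 mm; section modulus (unit throat) S = 2 × L²/6 = 7500 mm².
Direct shear f_v = P/L_w = 12.1×10³/300 = 40.33 N/mm.
Moment M = P × e = 12.1×10³ × 125 = 1512500 N·mm; bending f_b = M/S = 201.7 N/mm.
f_max = √(f_v² + f_b²) = √(40.33² + 201.7²) = 205.7 N/mm.
r_n/Ω = (1/2.0) × 0.6 × 480 × (0.707 × 5) = 509 N/mm → adequate.

f_max ≈ 206 N/mm; adequate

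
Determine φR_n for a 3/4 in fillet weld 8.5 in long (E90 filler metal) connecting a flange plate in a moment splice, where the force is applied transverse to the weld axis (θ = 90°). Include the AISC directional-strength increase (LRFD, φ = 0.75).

φR_n ≈ 274 kip

E90XX → F_EXX = 90 ksi.
t_e = 0.707 × 0.75 = 0.5302 in; A_we = 0.5302 × 8.5 = 4.507 in².
Directional factor: 1.0 + 0.5 sin^1.5(90°) = 1.5.
F_nw = 0.6 × 90 × 1.5 = 81 ksi.
φR_n = 0.75 × 81 × 4.507 = 273.8 kip.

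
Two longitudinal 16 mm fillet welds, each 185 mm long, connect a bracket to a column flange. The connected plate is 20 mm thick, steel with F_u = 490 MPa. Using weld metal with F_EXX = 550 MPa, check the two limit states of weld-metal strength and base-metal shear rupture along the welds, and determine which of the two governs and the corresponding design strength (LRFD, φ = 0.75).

φR_n ≈ 1040 kN (weld metal governs)

t_e = 0.707 × 16 = 11.31 mm; L = 370 mm.
Weld metal: φR_n = 0.75 × 0.6 × 550 × 11.31 × 370 × 10⁻³ = 1036 kN.
Base metal (shear rupture): φR_n = 0.75 × 0.6 × 490 × 20 × 370 × 10⁻³ = 1632 kN.
Governing: weld metal.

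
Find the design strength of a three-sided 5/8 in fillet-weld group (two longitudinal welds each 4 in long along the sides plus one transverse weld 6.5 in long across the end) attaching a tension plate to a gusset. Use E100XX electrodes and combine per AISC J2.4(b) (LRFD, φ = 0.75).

E100XX → F_EXX = 100 ksi.
t_e = 0.707 × 0.625 = 0.4419 in.
R_nwl = 0.6 × 100 × 0.4419 × 8 = 212.1 kip (longitudinal, 2 welds).
R_nwt = 0.6 × 100 × 0.4419 × 6.5 = 172.3 kip (transverse, base value).
(i) R_nwl + R_nwt = 384.4 kip; (ii) 0.85 R_nwl + 1.5 R_nwt = 438.8 kip.
R_n = max = 438.8 kip [governs: (ii)]; φR_n = 329.1 kip.

φR_n ≈ 329 kip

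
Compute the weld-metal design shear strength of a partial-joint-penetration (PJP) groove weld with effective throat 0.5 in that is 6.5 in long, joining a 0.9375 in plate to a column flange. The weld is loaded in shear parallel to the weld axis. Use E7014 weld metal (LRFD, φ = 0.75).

E70XX → F_EXX = 70 ksi.
Effective throat (given) t_e = 0.5 in.
A_we = 0.5 × 6.5 = 3.25 in².
F_nw = 0.6 F_EXX = 42 ksi.
φR_n = 0.75 × 42 × 3.25 = 102.4 kips.

φR_n ≈ 102 kips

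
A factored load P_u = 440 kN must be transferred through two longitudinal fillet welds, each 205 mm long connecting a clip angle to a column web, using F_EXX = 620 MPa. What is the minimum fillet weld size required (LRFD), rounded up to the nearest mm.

Total weld length L = 410 mm.
Required throat t_e = P_u / (φ × 0.6 F_EXX × L) = 440 / (0.75 × 0.6 × 620 × 410 × 10⁻³) = 3.846 mm.
Required leg w = t_e / 0.707 = 5.441 mm → use 6 mm.

w = 6 mm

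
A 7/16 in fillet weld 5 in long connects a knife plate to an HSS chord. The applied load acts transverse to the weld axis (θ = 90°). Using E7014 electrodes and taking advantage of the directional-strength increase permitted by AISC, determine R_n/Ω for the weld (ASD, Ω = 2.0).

E70XX → F_EXX = 70 ksi.
t_e = 0.707 × 0.4375 = 0.3093 in; A_we = 0.3093 × 5 = 1.547 in².
Directional factor: 1.0 + 0.5 sin^1.5(90°) = 1.5.
F_nw = 0.6 × 70 × 1.5 = 63 ksi.
R_n/Ω = (63 × 1.547) / 2.0 = 48.72 kips.

R_n/Ω ≈ 48.7 kips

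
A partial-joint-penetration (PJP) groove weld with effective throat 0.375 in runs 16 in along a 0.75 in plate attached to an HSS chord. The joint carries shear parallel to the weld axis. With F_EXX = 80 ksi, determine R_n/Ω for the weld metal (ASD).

Effective throat (given) t_e = 0.375 in.
A_we = 0.375 × 16 = 6 in².
F_nw = 0.6 F_EXX = 48 ksi.
R_n/Ω = (48 × 6) / 2.0 = 144 kip.

R_n/Ω ≈ 144 kip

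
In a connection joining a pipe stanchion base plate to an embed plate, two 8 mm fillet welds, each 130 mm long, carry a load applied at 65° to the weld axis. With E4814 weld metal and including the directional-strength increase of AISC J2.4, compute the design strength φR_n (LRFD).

E48XX → F_EXX = 480 MPa.
t_e = 0.707 × 8 = 5.656 mm; A_we = 5.656 × 260 = 1471 mm².
Directional factor: 1.0 + 0.5 sin^1.5(65°) = 1.431.
F_nw = 0.6 × 480 × 1.431 = 412.2 MPa.
φR_n = 0.75 × 412.2 × 1471 × 10⁻³ = 454.7 kN.

φR_n ≈ 455 kN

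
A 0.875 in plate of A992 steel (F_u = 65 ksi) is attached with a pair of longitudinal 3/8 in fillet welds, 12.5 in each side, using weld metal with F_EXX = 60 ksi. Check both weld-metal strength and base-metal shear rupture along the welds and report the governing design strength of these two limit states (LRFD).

φR_n ≈ 179 kips (weld metal governs)

t_e = 0.707 × 0.375 = 0.2651 in; L = 25 in.
Weld metal: φR_n = 0.75 × 0.6 × 60 × 0.2651 × 25 = 179 kips.
Base metal (shear rupture): φR_n = 0.75 × 0.6 × 65 × 0.875 × 25 = 639.8 kips.
Governing: weld metal.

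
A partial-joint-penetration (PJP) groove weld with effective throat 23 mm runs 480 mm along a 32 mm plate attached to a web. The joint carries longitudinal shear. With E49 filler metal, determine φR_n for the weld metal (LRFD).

φR_n ≈ 2430 kN

E49XX → F_EXX = 490 MPa.
Effective throat (given) t_e = 23 mm.
A_we = 23 × 480 = 11040 mm².
F_nw = 0.6 F_EXX = 294 MPa.
φR_n = 0.75 × 294 × 11040 × 10⁻³ = 2434 kN.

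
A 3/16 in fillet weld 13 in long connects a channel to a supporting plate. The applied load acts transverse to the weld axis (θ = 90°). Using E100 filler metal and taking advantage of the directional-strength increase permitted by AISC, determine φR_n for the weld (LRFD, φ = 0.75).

φR_n ≈ 116 kips

E100XX → F_EXX = 100 ksi.
t_e = 0.707 × 0.1875 = 0.1326 in; A_we = 0.1326 × 13 = 1.723 in².
Directional factor: 1.0 + 0.5 sin^1.5(90°) = 1.5.
F_nw = 0.6 × 100 × 1.5 = 90 ksi.
φR_n = 0.75 × 90 × 1.723 = 116.3 kips.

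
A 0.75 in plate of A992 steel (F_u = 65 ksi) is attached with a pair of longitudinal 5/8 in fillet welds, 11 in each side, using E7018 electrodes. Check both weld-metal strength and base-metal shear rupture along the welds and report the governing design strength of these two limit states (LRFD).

E70XX → F_EXX = 70 ksi.
t_e = 0.707 × 0.625 = 0.4419 in; L = 22 in.
Weld metal: φR_n = 0.75 × 0.6 × 70 × 0.4419 × 22 = 306.2 kip.
Base metal (shear rupture): φR_n = 0.75 × 0.6 × 65 × 0.75 × 22 = 482.6 kip.
Governing: weld metal.

φR_n ≈ 306 kip (weld metal governs)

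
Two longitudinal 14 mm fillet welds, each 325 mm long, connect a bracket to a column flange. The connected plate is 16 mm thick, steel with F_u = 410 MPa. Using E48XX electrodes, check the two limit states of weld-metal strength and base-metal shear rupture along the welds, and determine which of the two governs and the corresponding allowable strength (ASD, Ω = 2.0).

R_n/Ω ≈ 926 kN (weld metal governs)

E48XX → F_EXX = 480 MPa.
t_e = 0.707 × 14 = 9.898 mm; L = 650 mm.
Weld metal: R_n/Ω = (1/2.0) × 0.6 × 480 × 9.898 × 650 × 10⁻³ = 926.5 kN.
Base metal (shear rupture): R_n/Ω = (1/2.0) × 0.6 × 410 × 16 × 650 × 10⁻³ = 1279 kN.
Governing: weld metal.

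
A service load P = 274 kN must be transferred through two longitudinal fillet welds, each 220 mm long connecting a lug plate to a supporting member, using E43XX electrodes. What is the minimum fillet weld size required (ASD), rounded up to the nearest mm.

E43XX → F_EXX = 430 MPa.
Total weld length L = 440 mm.
Required throat t_e = P × Ω / (0.6 F_EXX × L) = 274 × 2.0 / (0.6 × 430 × 440 × 10⁻³) = 4.827 mm.
Required leg w = t_e / 0.707 = 6.828 mm → use 7 mm.

w = 7 mm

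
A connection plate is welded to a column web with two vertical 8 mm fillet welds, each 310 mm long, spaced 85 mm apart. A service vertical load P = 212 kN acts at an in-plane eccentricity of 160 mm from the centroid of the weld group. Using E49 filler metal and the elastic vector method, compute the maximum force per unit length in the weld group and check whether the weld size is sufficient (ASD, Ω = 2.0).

E49XX → F_EXX = 490 MPa.
Total weld length L_w = 620 mm. Treat welds as unit-width lines.
Polar moment about centroid: J = 2[d³/12 + d(b/2)²] = 2[310³/12 + 310×42.5²] = 6085000 mm³.
Direct shear f_v = P/L_w = 212×10³ / 620 = 341.9 N/mm (vertical).
Torsion M = P·e = 212×10³ × 160 = 33920000 N·mm.
Critical point at (x, y) = (42.5, 155) from centroid. f_tx = M·y/J = 864 N/mm; f_ty = M·x/J = 236.9 N/mm.
Resultant f_max = √[f_tx² + (f_v + f_ty)²] = √[864² + (341.9 + 236.9)²] = 1040 N/mm.
Capacity per unit length: r_n/Ω = (1/2.0) × 0.6 × 490 × (0.707 × 8) = 831.4 N/mm.
1040 > 831.4 → NOT adequate.

f_max ≈ 1040 N/mm; NOT adequate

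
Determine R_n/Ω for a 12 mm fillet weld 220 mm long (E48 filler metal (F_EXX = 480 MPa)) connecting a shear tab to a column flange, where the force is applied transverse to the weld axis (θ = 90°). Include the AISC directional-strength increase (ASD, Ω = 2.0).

R_n/Ω ≈ 403 kN

t_e = 0.707 × 12 = 8.484 mm; A_we = 8.484 × 220 = 1866 mm².
Directional factor: 1.0 + 0.5 sin^1.5(90°) = 1.5.
F_nw = 0.6 × 480 × 1.5 = 432 MPa.
R_n/Ω = (432 × 1866) / 2.0 × 10⁻³ = 403.2 kN.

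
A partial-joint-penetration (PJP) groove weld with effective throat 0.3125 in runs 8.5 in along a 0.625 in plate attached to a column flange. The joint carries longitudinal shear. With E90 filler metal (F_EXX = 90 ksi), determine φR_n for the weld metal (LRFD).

Effective throat (given) t_e = 0.3125 in.
A_we = 0.3125 × 8.5 = 2.656 in².
F_nw = 0.6 F_EXX = 54 ksi.
φR_n = 0.75 × 54 × 2.656 = 107.6 kip.

φR_n ≈ 108 kip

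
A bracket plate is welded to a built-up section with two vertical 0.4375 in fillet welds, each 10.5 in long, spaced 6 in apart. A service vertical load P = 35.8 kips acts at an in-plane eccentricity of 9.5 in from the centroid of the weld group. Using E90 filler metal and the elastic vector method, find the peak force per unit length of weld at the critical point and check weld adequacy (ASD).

f_max ≈ 6.4 kip/in; adequate

E90XX → F_EXX = 90 ksi.
Total weld length L_w = 21 in. Treat welds as unit-width lines.
Polar moment about centroid: J = 2[d³/12 + d(b/2)²] = 2[10.5³/12 + 10.5×3²] = 381.9 in³.
Direct shear f_v = P/L_w = 35.8 / 21 = 1.705 kip/in (vertical).
Torsion M = P·e = 35.8 × 9.5 = 340.1 kip·in.
Critical point at (x, y) = (3, 5.25) from centroid. f_tx = M·y/J = 4.675 kip/in; f_ty = M·x/J = 2.671 kip/in.
Resultant f_max = √[f_tx² + (f_v + f_ty)²] = √[4.675² + (1.705 + 2.671)²] = 6.404 kip/in.
Capacity per unit length: r_n/Ω = (1/2.0) × 0.6 × 90 × (0.707 × 0.4375) = 8.351 kip/in.
6.404 ≤ 8.351 → adequate.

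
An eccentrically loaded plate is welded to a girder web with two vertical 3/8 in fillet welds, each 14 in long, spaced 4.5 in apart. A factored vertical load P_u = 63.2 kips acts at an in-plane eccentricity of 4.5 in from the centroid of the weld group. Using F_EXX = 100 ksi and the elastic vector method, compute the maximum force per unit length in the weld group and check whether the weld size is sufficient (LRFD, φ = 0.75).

Total weld length L_w = 28 in. Treat welds as unit-width lines.
Polar moment about centroid: J = 2[d³/12 + d(b/2)²] = 2[14³/12 + 14×2.25²] = 599.1 in³.
Direct shear f_v = P/L_w = 63.2 / 28 = 2.257 kip/in (vertical).
Torsion M = P·e = 63.2 × 4.5 = 284.4 kip·in.
Critical point at (x, y) = (2.25, 7) from centroid. f_tx = M·y/J = 3.323 kip/in; f_ty = M·x/J = 1.068 kip/in.
Resultant f_max = √[f_tx² + (f_v + f_ty)²] = √[3.323² + (2.257 + 1.068)²] = 4.701 kip/in.
Capacity per unit length: φr_n = 0.75 × 0.6 × 100 × (0.707 × 0.375) = 11.93 kip/in.
4.701 ≤ 11.93 → adequate.

f_max ≈ 4.7 kip/in; adequate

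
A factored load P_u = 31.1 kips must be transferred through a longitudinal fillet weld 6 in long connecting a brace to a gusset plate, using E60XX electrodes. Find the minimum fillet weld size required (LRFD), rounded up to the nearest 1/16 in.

w = 5/16 in

E60XX → F_EXX = 60 ksi.
Total weld length L = 6 in.
Required throat t_e = P_u / (φ × 0.6 F_EXX × L) = 31.1 / (0.75 × 0.6 × 60 × 6) = 0.192 in.
Required leg w = t_e / 0.707 = 0.2715 in → use 5/16 in.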